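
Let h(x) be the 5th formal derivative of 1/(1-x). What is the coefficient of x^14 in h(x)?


Differentiating 5 times: d^5/dx^5 [1/(1-x)] = 5!/(1-x)^6.
The expansion 1/(1-x)^6 = sum_{k>=0} C(k+5, 5) x^k, so the coefficient of x^n in 5!/(1-x)^6 is 5! * C(n+5, 5).
For n = 14: 120 * C(19, 5) = 120 * 11628 = 1395360

1395360


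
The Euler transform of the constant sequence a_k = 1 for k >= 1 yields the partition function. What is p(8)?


The Euler transform converts the sequence a_k = 1 into the number of integer partitions.
Using the recurrence or dynamic programming:
p(8) = 22

22


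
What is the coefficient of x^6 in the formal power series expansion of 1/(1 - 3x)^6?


The general identity 1/(1 - c x)^r = sum_{k>=0} c^k C(k + r - 1, r - 1) x^k follows by substituting y = c x into 1/(1 - y)^r = sum_{k>=0} C(k + r - 1, r - 1) y^k.
For c = 3, r = 6, k = 6:
3^6 * C(11, 5) = 729 * 462 = 336798.

336798


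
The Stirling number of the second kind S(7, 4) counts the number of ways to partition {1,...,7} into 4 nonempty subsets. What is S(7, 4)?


Using the explicit formula S(n,k) = (1/k!) sum_{j=0}^{k} (-1)^(k-j) C(k,j) j^n:
S(7, 4) = 350
Equivalently, S(n,k) is n! times the coefficient of x^n in the EGF (e^x - 1)^k / k!.

350


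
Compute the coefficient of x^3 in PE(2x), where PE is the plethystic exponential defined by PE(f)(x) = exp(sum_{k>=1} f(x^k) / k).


With f(x) = 2x, the exponent is sum_{k>=1} 2 x^k / k = 2 * (-ln(1 - x)). Exponentiating:
PE(2x) = exp(-2 ln(1 - x)) = 1/(1 - x)^2.
By the negative binomial expansion, [x^n] 1/(1 - x)^2 = C(n + 1, 1).
For n = 3: C(4, 1) = 4.

4


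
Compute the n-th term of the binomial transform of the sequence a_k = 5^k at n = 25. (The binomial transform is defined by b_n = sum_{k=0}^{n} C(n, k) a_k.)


With a_k = 5^k, b_n = sum_{k=0}^{n} C(n, k) 5^k = (1 + 5)^n by the binomial theorem.
For n = 25: (1 + 5)^25 = 6^25 = 28430288029929701376.

28430288029929701376


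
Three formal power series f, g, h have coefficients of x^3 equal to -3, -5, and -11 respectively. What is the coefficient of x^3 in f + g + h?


Series addition is componentwise:
-3 + -5 + -11
= -19

-19


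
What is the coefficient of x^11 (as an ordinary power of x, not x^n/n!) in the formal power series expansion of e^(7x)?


The exponential series is e^y = sum_{k>=0} y^k / k!. Substituting y = 7x gives
e^(7x) = sum_{k>=0} 7^k x^k / k!.
So the coefficient of x^n is a^n/n! with a = 7, n = 11:
7^11 / 11! = 1977326743/39916800 = 282475249/5702400

282475249/5702400


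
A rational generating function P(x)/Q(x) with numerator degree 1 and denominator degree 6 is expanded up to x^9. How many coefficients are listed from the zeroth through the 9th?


Expanding up to x^9 gives the coefficients for x^0, x^1, ..., x^9.
That is 9 + 1 = 10 coefficients in total.

10


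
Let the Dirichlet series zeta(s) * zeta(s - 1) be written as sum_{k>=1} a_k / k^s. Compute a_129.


Convolution gives a_k = sum_{d | k} d * 1 = sum_{d | k} d = sigma(k), the sum of positive divisors of k.
For k = 129, the divisors are 1, 3, 43, 129, so
sigma(129) = 1 + 3 + 43 + 129 = 176.

176


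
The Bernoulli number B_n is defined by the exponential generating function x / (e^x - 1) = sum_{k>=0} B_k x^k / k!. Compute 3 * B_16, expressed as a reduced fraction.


Bernoulli numbers can also be computed recursively via B_0 = 1 and sum_{j=0}^{m} C(m+1, j) B_j = 0 for m >= 1. Odd-index Bernoulli numbers vanish for k >= 3.
Computing B_16 = -3617/510, so 3 * B_16 = 3 * -3617/510 = -3617/170.

-3617/170


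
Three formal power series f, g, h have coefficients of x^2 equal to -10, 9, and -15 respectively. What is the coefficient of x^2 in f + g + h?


Series addition is componentwise:
-10 + 9 + -15
= -16

-16


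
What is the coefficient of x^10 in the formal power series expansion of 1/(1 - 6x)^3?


The general identity 1/(1 - c x)^r = sum_{k>=0} c^k C(k + r - 1, r - 1) x^k follows by substituting y = c x into 1/(1 - y)^r = sum_{k>=0} C(k + r - 1, r - 1) y^k.
For c = 6, r = 3, k = 10:
6^10 * C(12, 2) = 60466176 * 66 = 3990767616.

3990767616


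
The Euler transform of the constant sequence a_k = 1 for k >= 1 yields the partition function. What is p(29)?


The Euler transform converts the sequence a_k = 1 into the number of integer partitions.
Using the recurrence or dynamic programming:
p(29) = 4565

4565


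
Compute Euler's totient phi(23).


phi(n) counts integers in [1, n] coprime to n. Using the multiplicative formula phi(n) = n * prod_{p | n} (1 - 1/p):
23 = 23, so
phi(23) = 23 * (1 - 1/23) = 22.

22


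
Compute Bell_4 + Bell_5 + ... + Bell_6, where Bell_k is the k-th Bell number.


Recall Bell_k counts set partitions of a k-set (with Bell_0 = 1 by convention).
Bell_4 through Bell_6: 15, 52, 203
Sum = 15 + 52 + 203 = 270.

270


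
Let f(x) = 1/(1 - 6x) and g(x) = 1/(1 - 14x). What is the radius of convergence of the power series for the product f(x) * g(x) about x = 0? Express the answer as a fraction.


The radius of 1/(1 - 6x) is 1/6 (nearest singularity at x = 1/6), and the radius of 1/(1 - 14x) is 1/14.
The product f(x)*g(x) = 1/((1 - 6x)(1 - 14x)) has singularities at both 1/6 and 1/14, so its radius of convergence is the distance to the nearest one:
min(1/6, 1/14) = 1/14.

1/14


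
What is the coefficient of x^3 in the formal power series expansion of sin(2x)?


The Maclaurin series is sin(t) = sum_{k>=0} (-1)^k t^(2k+1) / (2k+1)!, so substituting t = 2x, only odd powers of x are nonzero, with coefficient of x^(2k+1) equal to (-1)^k 2^(2k+1) / (2k+1)!.
Write 3 = 2*1 + 1, giving the coefficient (-1)^1 * 2^3 / 3! = -8/6 = -4/3.

-4/3


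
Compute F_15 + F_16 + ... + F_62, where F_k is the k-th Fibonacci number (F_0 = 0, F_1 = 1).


Use the identity sum_{k=0}^{N} F_k = F_{N+2} - 1 (which follows from F_{k+2} - F_{k+1} = F_k). Then
sum_{k=15}^{62} F_k = (F_{64} - 1) - (F_{16} - 1) = F_{64} - F_{16}.
Computing: F_{64} = 10610209857723, F_{16} = 987, so
Sum = 10610209857723 - 987 = 10610209856736.

10610209856736


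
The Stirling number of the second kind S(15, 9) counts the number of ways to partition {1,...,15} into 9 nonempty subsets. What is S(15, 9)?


Using the explicit formula S(n,k) = (1/k!) sum_{j=0}^{k} (-1)^(k-j) C(k,j) j^n:
S(15, 9) = 67128490
Equivalently, S(n,k) is n! times the coefficient of x^n in the EGF (e^x - 1)^k / k!.

67128490


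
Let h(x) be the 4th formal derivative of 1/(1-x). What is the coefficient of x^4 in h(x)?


Differentiating 4 times: d^4/dx^4 [1/(1-x)] = 4!/(1-x)^5.
The expansion 1/(1-x)^5 = sum_{k>=0} C(k+4, 4) x^k, so the coefficient of x^n in 4!/(1-x)^5 is 4! * C(n+4, 4).
For n = 4: 24 * C(8, 4) = 24 * 70 = 1680

1680


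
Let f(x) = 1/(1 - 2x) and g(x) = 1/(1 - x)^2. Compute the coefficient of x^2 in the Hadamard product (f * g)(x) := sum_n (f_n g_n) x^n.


f has coefficients f_k = 2^k. For g = 1/(1 - x)^2 the coefficient is g_k = C(k + 1, 1) = k + 1. The Hadamard coefficient is (f * g)_k = 2^k * (k + 1).
For k = 2: 2^2 * 3 = 4 * 3 = 12.

12


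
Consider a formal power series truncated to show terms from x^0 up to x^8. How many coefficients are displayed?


From x^0 to x^8 inclusive, the count is 8 - 0 + 1 = 9.

9


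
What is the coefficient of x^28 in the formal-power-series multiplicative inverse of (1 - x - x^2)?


Let the inverse be f(x) = sum_{k>=0} a_k x^k. From f(x) * (1 - x - x^2) = 1 and matching coefficients:
 x^0: a_0 = 1.
 x^1: a_1 - a_0 = 0, so a_1 = 1.
 x^k (k >= 2): a_k - a_{k-1} - a_{k-2} = 0, i.e. a_k = a_{k-1} + a_{k-2}.
This is the Fibonacci-type recurrence shifted so that a_0 = a_1 = 1.
Iterating: a_0=1, a_1=1, a_2=2, a_3=3, a_4=5, a_5=8, a_6=13, a_7=21, a_8=34, a_9=55, ...
a_28 = 514229.

514229


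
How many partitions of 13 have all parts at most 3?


Using the generating function (1-x)^(-1)(1-x^2)^(-1)(1-x^3)^(-1),
the coefficient of x^13 counts these restricted partitions.
Result = 21

21


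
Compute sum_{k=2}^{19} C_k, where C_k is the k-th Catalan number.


C_2 through C_19: 2, 5, 14, 42, 132, 429, 1430, 4862, 16796, 58786, 208012, 742900, 2674440, 9694845, 35357670, 129644790, 477638700, 1767263190
Sum = 2 + 5 + 14 + 42 + 132 + 429 + 1430 + 4862 + 16796 + 58786 + 208012 + 742900 + 2674440 + 9694845 + 35357670 + 129644790 + 477638700 + 1767263190
= 2423307045

2423307045


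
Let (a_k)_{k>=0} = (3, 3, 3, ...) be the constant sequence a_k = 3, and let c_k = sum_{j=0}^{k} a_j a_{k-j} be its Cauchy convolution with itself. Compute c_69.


Since a_j = 3 for all j >= 0, the convolution sum becomes
c_k = sum_{j=0}^{k} 3 * 3 = 9 * (k + 1).
Equivalently, the generating function of (a_k) is 3/(1 - x) and its square is 9/(1 - x)^2 = sum_{k>=0} 9(k + 1) x^k.
For k = 69: 9 * 70 = 630.

630


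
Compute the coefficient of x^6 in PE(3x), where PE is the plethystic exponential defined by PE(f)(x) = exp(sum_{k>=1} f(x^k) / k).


With f(x) = 3x, the exponent is sum_{k>=1} 3 x^k / k = 3 * (-ln(1 - x)). Exponentiating:
PE(3x) = exp(-3 ln(1 - x)) = 1/(1 - x)^3.
By the negative binomial expansion, [x^n] 1/(1 - x)^3 = C(n + 2, 2).
For n = 6: C(8, 2) = 28.

28


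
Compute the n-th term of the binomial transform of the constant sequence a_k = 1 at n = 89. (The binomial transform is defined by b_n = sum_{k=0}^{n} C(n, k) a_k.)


With a_k = 1 for all k, b_n = sum_{k=0}^{n} C(n, k) = 2^n by the binomial theorem.
For n = 89: 2^89 = 618970019642690137449562112.

618970019642690137449562112


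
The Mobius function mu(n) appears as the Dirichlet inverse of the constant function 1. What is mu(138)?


138 = 2 * 3 * 23 (all distinct primes).
mu(138) = (-1)^3 = -1

-1


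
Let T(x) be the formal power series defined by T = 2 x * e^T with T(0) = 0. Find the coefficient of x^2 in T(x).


Apply the Lagrange inversion formula: if T = 2 x * phi(T) with phi(t) = e^t, then
[x^n] T = 2^n * (1/n) [t^(n-1)] phi(t)^n = 2^n * (1/n) [t^(n-1)] e^(n t) = 2^n * (1/n) * n^(n-1) / (n-1)! = 2^n * n^(n-1) / n!.
When c = 1 this is the Cayley count of rooted labeled trees on n vertices, divided by n!.
For n = 2: 2^2 * 2^1 / 2! = 4 * 2/2 = 4.

4


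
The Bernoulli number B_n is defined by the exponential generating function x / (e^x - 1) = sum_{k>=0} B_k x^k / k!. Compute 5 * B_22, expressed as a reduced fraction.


Bernoulli numbers can also be computed recursively via B_0 = 1 and sum_{j=0}^{m} C(m+1, j) B_j = 0 for m >= 1. Odd-index Bernoulli numbers vanish for k >= 3.
Computing B_22 = 854513/138, so 5 * B_22 = 5 * 854513/138 = 4272565/138.

4272565/138


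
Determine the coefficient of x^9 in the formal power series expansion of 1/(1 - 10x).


The geometric series identity gives 1/(1 - c x) = sum_{k>=0} c^k x^k, so the coefficient of x^k is c^k.
Here c = 10 and k = 9.
Computing: 10^9 = 1000000000

1000000000


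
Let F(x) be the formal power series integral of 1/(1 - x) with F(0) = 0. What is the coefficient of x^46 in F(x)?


1/(1 - x) = sum_{k>=0} x^k. Integrating termwise and using F(0) = 0 gives
F(x) = sum_{k>=0} x^(k+1) / (k+1) = sum_{m>=1} x^m / m = -ln(1 - x).
So the coefficient of x^46 is 1/46 = 1/46.

1/46


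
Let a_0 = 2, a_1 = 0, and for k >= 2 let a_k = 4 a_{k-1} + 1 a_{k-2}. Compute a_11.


Iterating the recurrence forward:
a_0 = 2
a_1 = 0
a_2 = 4*0 + 1*2 = 2
a_3 = 4*2 + 1*0 = 8
a_4 = 4*8 + 1*2 = 34
a_5 = 4*34 + 1*8 = 144
a_6 = 4*144 + 1*34 = 610
a_7 = 4*610 + 1*144 = 2584
a_8 = 4*2584 + 1*610 = 10946
a_9 = 4*10946 + 1*2584 = 46368
a_10 = 4*46368 + 1*10946 = 196418
a_11 = 4*196418 + 1*46368 = 832040
So a_11 = 832040.

832040


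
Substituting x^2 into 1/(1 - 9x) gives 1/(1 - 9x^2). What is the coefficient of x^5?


Since 1/(1 - 9x^2) only has even powers of x,
the coefficient of x^5 (odd) is 0.

0


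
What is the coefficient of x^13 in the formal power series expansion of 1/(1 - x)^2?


The negative binomial / multiset identity is
1/(1 - x)^r = sum_{k>=0} C(k + r - 1, r - 1) x^k.
Here r = 2 and k = 13, so the coefficient is
C(13 + 1, 1) = C(14, 1)
= 14

14


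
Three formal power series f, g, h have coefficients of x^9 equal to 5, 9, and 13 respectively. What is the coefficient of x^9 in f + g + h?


Series addition is componentwise:
5 + 9 + 13
= 27

27


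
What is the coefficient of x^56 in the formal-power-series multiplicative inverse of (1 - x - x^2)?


Let the inverse be f(x) = sum_{k>=0} a_k x^k. From f(x) * (1 - x - x^2) = 1 and matching coefficients:
 x^0: a_0 = 1.
 x^1: a_1 - a_0 = 0, so a_1 = 1.
 x^k (k >= 2): a_k - a_{k-1} - a_{k-2} = 0, i.e. a_k = a_{k-1} + a_{k-2}.
This is the Fibonacci-type recurrence shifted so that a_0 = a_1 = 1.
Iterating: a_0=1, a_1=1, a_2=2, a_3=3, a_4=5, a_5=8, a_6=13, a_7=21, a_8=34, a_9=55, ...
a_56 = 365435296162.

365435296162


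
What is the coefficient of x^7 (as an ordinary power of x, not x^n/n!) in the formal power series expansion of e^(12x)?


The exponential series is e^y = sum_{k>=0} y^k / k!. Substituting y = 12x gives
e^(12x) = sum_{k>=0} 12^k x^k / k!.
So the coefficient of x^n is a^n/n! with a = 12, n = 7:
12^7 / 7! = 35831808/5040 = 248832/35

248832/35


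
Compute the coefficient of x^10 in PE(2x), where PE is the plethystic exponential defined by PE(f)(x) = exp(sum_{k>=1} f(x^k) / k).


With f(x) = 2x, the exponent is sum_{k>=1} 2 x^k / k = 2 * (-ln(1 - x)). Exponentiating:
PE(2x) = exp(-2 ln(1 - x)) = 1/(1 - x)^2.
By the negative binomial expansion, [x^n] 1/(1 - x)^2 = C(n + 1, 1).
For n = 10: C(11, 1) = 11.

11


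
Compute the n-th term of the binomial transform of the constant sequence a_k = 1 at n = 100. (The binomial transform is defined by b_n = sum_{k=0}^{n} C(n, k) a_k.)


With a_k = 1 for all k, b_n = sum_{k=0}^{n} C(n, k) = 2^n by the binomial theorem.
For n = 100: 2^100 = 1267650600228229401496703205376.

1267650600228229401496703205376


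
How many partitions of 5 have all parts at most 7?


Using the generating function (1-x)^(-1)(1-x^2)^(-1)...(1-x^7)^(-1),
the coefficient of x^5 counts these restricted partitions.
Result = 7

7


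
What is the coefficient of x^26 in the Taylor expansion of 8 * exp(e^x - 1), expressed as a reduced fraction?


exp(e^x - 1) = sum_{k>=0} Bell_k x^k / k!, where Bell_k is the k-th Bell number.
So the coefficient of x^26 is 8 * Bell_26 / 26!.
Computing: Bell_26 = 49631246523618756274 and 26! = 403291461126605635584000000, giving
8 * 49631246523618756274/403291461126605635584000000 = 1459742544812316361/1482689195318403072000000.

1459742544812316361/1482689195318403072000000


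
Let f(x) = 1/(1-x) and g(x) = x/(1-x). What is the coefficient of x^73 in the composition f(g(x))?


First simplify the composition: f(g(x)) = 1/(1 - x/(1-x)) = (1-x)/((1-x) - x) = (1-x)/(1-2x).
Now extract the coefficient. Write (1-x)/(1-2x) = 1/(1-2x) - x/(1-2x).
The coefficient of x^n in 1/(1-2x) is 2^n, and in x/(1-2x) is 2^(n-1) (for n >= 1).
So the coefficient of x^73 is 2^73 - 2^72 = 9444732965739290427392 - 4722366482869645213696 = 4722366482869645213696.

4722366482869645213696


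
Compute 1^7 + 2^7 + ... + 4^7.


This power sum has a closed form given by Faulhaber's formula
sum_{k=1}^{m} k^p = (1 / (p + 1)) * sum_{j=0}^{p} C(p + 1, j) B_j m^(p + 1 - j),
but for small m direct computation is fastest:
1 + 128 + 2187 + 16384 = 18700.

18700


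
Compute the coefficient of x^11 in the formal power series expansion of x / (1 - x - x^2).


Let f(x) = sum_{k>=0} a_k x^k. Multiplying f(x) * (1 - x - x^2) = x and matching coefficients gives a_0 = 0, a_1 = 1, and a_k = a_{k-1} + a_{k-2} for k >= 2. These are the Fibonacci numbers F_k.
Iterating from F_0 = 0, F_1 = 1:
F_0=0, F_1=1, F_2=1, F_3=2, F_4=3, F_5=5, F_6=8, F_7=13, F_8=21, F_9=34, ...
F_11 = 89.

89


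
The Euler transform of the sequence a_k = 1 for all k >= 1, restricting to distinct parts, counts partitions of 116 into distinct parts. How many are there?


Partitions of 116 into distinct parts can be computed via generating function.
Product (1+x)(1+x^2)(1+x^3)...
The coefficient of x^116 = 1611388

1611388


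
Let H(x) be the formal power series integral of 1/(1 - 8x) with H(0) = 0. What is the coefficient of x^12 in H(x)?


1/(1 - 8x) = sum_{k>=0} 8^k x^k. Integrating termwise with H(0) = 0:
H(x) = sum_{k>=0} 8^k x^(k+1) / (k+1) = sum_{m>=1} 8^(m-1) x^m / m.
For m = 12: 8^11/12 = 8589934592/12 = 2147483648/3.

2147483648/3


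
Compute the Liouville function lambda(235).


The Liouville function is lambda(k) = (-1)^Omega(k), where Omega(k) counts the prime factors of k with multiplicity.
Factoring: 235 = 5 * 47, so Omega(235) = 2.
lambda(235) = (-1)^2 = 1.

1


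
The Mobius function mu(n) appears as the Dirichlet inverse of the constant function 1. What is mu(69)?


69 = 3 * 23 (all distinct primes).
mu(69) = (-1)^2 = 1

1


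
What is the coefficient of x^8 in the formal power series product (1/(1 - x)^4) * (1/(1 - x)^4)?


Combine the factors: (1/(1 - x)^4) * (1/(1 - x)^4) = 1/(1 - x)^8.
Then use 1/(1 - x)^r = sum_{k>=0} C(k + r - 1, r - 1) x^k with r = 8 and k = 8:
C(15, 7) = 6435.

6435


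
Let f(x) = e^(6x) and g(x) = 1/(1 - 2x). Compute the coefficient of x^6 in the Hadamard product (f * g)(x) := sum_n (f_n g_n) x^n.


Expanding: f_k = 6^k/k! (from e^(6x)) and g_k = 2^k (from 1/(1 - 2x)). So the Hadamard coefficient (f * g)_k = 6^k 2^k / k! = (12)^k / k!.
For k = 6: 12^6/6! = 2985984/720 = 20736/5.

20736/5


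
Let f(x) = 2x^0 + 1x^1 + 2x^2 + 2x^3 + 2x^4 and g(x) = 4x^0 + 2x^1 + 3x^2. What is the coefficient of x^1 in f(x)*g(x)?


Cauchy product at x^1:
2*2 + 1*4
= 8

8


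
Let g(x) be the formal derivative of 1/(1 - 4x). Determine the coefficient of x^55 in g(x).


Differentiate termwise: d/dx sum_{k>=0} 4^k x^k = sum_{k>=1} k 4^k x^(k-1) = sum_{j>=0} (j+1) 4^(j+1) x^j.
Equivalently, d/dx [1/(1 - 4x)] = 4/(1 - 4x)^2.
For j = 55: 56 * 4^56 = 56 * 5192296858534827628530496329220096 = 290768624077950347197707794436325376.

290768624077950347197707794436325376


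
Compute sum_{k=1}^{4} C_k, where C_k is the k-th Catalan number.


C_1 through C_4: 1, 2, 5, 14
Sum = 1 + 2 + 5 + 14
= 22

22


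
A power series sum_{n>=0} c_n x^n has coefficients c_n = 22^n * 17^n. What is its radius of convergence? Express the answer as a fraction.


By the root test (Cauchy-Hadamard), the radius is R = 1 / limsup_n |c_n|^(1/n).
Here |c_n|^(1/n) = (22^n * 17^n)^(1/n) = 22 * 17 = 374 for all n.
So R = 1/374 = 1/374.

1/374


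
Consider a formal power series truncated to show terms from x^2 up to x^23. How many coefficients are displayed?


From x^2 to x^23 inclusive, the count is 23 - 2 + 1 = 22.

22


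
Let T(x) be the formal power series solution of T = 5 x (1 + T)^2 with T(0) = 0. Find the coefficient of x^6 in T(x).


Apply the Lagrange inversion formula: if T = 5 x * phi(T) with phi(t) = (1 + t)^2, then [x^n] T = 5^n * (1/n) [t^(n-1)] phi(t)^n = 5^n * (1/n) [t^(n-1)] (1 + t)^(2n) = 5^n * (1/n) C(2n, n-1).
Using the identity C(2n, n-1) = C(2n, n) * n / (n+1), the unscaled factor equals C(2n, n) / (n+1) = C_n, the n-th Catalan number.
For n = 6: C_6 = C(12, 6) / 7 = 924/7 = 132.
With the 5^6 = 15625 factor, the coefficient is 15625 * 132 = 2062500.

2062500


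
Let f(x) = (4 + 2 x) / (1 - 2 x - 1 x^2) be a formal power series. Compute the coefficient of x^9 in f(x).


Write f(x) = sum_{k>=0} a_k x^k. Multiplying both sides by 1 - 2 x - 1 x^2 gives
(1 - 2 x - 1 x^2) sum_{k>=0} a_k x^k = 4 + 2 x.
Matching coefficients:
 x^0: a_0 = 4
 x^1: a_1 - 2 a_0 = 2  =>  a_1 = 2*4 + 2 = 10
 x^k (k >= 2): a_k = 2 a_{k-1} + 1 a_{k-2}.
Iterating: a_2 = 24, a_3 = 58, a_4 = 140, a_5 = 338, a_6 = 816, a_7 = 1970, a_8 = 4756, a_9 = 11482.
So the coefficient of x^9 is 11482.

11482


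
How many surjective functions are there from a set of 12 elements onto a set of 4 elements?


By inclusion-exclusion on which target elements are missed, the number of surjections from an n-set onto a k-set is
surj(n, k) = sum_{j=0}^{k} (-1)^j C(k, j) (k - j)^n.
Equivalently surj(n, k) = k! * S(n, k), where S(n, k) is the Stirling number of the second kind.
For n = 12, k = 4:
S(12, 4) = 611501, so
surj = 4! * 611501 = 24 * 611501 = 14676024.

14676024


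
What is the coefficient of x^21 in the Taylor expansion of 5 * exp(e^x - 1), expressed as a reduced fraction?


exp(e^x - 1) = sum_{k>=0} Bell_k x^k / k!, where Bell_k is the k-th Bell number.
So the coefficient of x^21 is 5 * Bell_21 / 21!.
Computing: Bell_21 = 474869816156751 and 21! = 51090942171709440000, giving
5 * 474869816156751/51090942171709440000 = 158289938718917/3406062811447296000.

158289938718917/3406062811447296000


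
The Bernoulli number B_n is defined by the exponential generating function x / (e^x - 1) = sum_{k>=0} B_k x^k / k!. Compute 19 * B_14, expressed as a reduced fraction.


Bernoulli numbers can also be computed recursively via B_0 = 1 and sum_{j=0}^{m} C(m+1, j) B_j = 0 for m >= 1. Odd-index Bernoulli numbers vanish for k >= 3.
Computing B_14 = 7/6, so 19 * B_14 = 19 * 7/6 = 133/6.

133/6


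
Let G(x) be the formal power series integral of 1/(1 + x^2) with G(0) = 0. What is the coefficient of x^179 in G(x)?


1/(1 + x^2) = sum_{j>=0} (-1)^j x^(2j). Integrating termwise with G(0) = 0:
G(x) = sum_{j>=0} (-1)^j x^(2j+1) / (2j+1) = arctan(x).
Only odd powers are nonzero. For x^179 write 179 = 2*89 + 1, giving
(-1)^89 / 179 = -1/179 = -1/179.

-1/179


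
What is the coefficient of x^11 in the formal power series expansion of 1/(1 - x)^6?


The expansion 1/(1 - x)^r = sum_{k>=0} C(k + r - 1, r - 1) x^k follows from the multiset / negative-binomial theorem (or from repeated differentiation of the geometric series).
For r = 6 and k = 11:
C(16, 5) = 20922789888000 / (120 * 39916800) = 4368.

4368


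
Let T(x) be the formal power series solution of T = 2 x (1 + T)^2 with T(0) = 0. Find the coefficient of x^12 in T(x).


Apply the Lagrange inversion formula: if T = 2 x * phi(T) with phi(t) = (1 + t)^2, then [x^n] T = 2^n * (1/n) [t^(n-1)] phi(t)^n = 2^n * (1/n) [t^(n-1)] (1 + t)^(2n) = 2^n * (1/n) C(2n, n-1).
Using the identity C(2n, n-1) = C(2n, n) * n / (n+1), the unscaled factor equals C(2n, n) / (n+1) = C_n, the n-th Catalan number.
For n = 12: C_12 = C(24, 12) / 13 = 2704156/13 = 208012.
With the 2^12 = 4096 factor, the coefficient is 4096 * 208012 = 852017152.

852017152


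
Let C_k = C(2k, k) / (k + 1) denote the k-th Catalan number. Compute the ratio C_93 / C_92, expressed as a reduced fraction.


Using C_k = (2k)! / (k! (k+1)!), the ratio C_{k+1}/C_k simplifies to
C_{k+1}/C_k = [(2k+2)! / ((k+1)! (k+2)!)] * [k! (k+1)! / (2k)!]
 = (2k+2)(2k+1) / ((k+1)(k+2)) = 2(2k+1) / (k+2).
For k = 92: 2(2*92 + 1) / (92 + 2) = 370/94 = 185/47.

185/47


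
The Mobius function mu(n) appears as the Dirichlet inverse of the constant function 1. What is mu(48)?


48 has a squared prime factor, so mu(48) = 0.
Factorization reveals a repeated prime.

0


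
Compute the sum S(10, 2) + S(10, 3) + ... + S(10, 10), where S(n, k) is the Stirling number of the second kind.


By definition, S(n, k) counts partitions of an n-set into exactly k nonempty blocks.
Computing row n = 10 for k = 2..10:
S(10, k): 511, 9330, 34105, 42525, 22827, 5880, 750, 45, 1
Sum = 115974.

115974


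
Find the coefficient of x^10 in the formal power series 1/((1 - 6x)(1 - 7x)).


By partial fractions or Cauchy convolution:
The coefficient equals sum_{k=0}^{10} 6^k * 7^(10-k).
= 1614529687

1614529687


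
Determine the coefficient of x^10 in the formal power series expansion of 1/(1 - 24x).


The geometric series identity gives 1/(1 - c x) = sum_{k>=0} c^k x^k, so the coefficient of x^k is c^k.
Here c = 24 and k = 10.
Computing: 24^10 = 63403380965376

63403380965376


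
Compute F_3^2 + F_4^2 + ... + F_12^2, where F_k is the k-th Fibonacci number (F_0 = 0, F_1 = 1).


There is a standard identity sum_{k=0}^{N} F_k^2 = F_N * F_{N+1} (proved inductively from the telescoping relation F_k^2 = F_k F_{k+1} - F_{k-1} F_k). Then
sum_{k=3}^{12} F_k^2 = F_12 F_13 - F_2 F_3.
Computing: F_12 = 144, F_13 = 233, F_2 = 1, F_3 = 2.
Sum = 144 * 233 - 1 * 2 = 33550.

33550


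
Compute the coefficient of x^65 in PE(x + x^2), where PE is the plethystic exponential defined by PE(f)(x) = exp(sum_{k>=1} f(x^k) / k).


With f(x) = x + x^2, the exponent is sum_{k>=1} (x^k + x^(2k)) / k = -ln(1 - x) - ln(1 - x^2). Exponentiating:
PE(x + x^2) = 1 / ((1 - x)(1 - x^2)).
This is the generating function for partitions of n into parts of size 1 or 2. The number of 2's can be any j in 0..32, and the rest are 1's, so
[x^65] = floor(65/2) + 1 = 33.

33


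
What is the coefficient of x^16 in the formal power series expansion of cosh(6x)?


The Maclaurin series is cosh(t) = sum_{m>=0} t^(2m) / (2m)!, so substituting t = 6x, only even powers of x are nonzero, with coefficient of x^(2m) equal to 6^(2m) / (2m)!.
For x^16 the coefficient is 6^16/16! = 2821109907456/20922789888000 = 118098/875875.

118098/875875


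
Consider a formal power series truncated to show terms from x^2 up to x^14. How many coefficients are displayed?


From x^2 to x^14 inclusive, the count is 14 - 2 + 1 = 13.

13


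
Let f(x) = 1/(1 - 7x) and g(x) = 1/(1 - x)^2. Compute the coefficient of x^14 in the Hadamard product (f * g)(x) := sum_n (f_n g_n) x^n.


f has coefficients f_k = 7^k. For g = 1/(1 - x)^2 the coefficient is g_k = C(k + 1, 1) = k + 1. The Hadamard coefficient is (f * g)_k = 7^k * (k + 1).
For k = 14: 7^14 * 15 = 678223072849 * 15 = 10173346092735.

10173346092735


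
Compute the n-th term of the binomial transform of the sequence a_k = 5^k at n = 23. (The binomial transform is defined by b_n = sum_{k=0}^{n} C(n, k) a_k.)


With a_k = 5^k, b_n = sum_{k=0}^{n} C(n, k) 5^k = (1 + 5)^n by the binomial theorem.
For n = 23: (1 + 5)^23 = 6^23 = 789730223053602816.

789730223053602816


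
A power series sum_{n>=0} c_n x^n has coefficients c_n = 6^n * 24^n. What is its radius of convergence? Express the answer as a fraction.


By the root test (Cauchy-Hadamard), the radius is R = 1 / limsup_n |c_n|^(1/n).
Here |c_n|^(1/n) = (6^n * 24^n)^(1/n) = 6 * 24 = 144 for all n.
So R = 1/144 = 1/144.

1/144


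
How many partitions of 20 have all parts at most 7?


Using the generating function (1-x)^(-1)(1-x^2)^(-1)...(1-x^7)^(-1),
the coefficient of x^20 counts these restricted partitions.
Result = 364

364


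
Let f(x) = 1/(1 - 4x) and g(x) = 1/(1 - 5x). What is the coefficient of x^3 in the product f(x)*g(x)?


The coefficient of x^n in f*g is the Cauchy product: sum_{k=0}^{n} a^k * b^(n-k).
With a=4, b=5, n=3:
sum_{k=0}^{3} 4^k * 5^(3-k)
= 369

369


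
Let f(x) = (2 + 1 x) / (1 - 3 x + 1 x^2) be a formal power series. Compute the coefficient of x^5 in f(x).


Write f(x) = sum_{k>=0} a_k x^k. Multiplying both sides by 1 - 3 x + 1 x^2 gives
(1 - 3 x + 1 x^2) sum_{k>=0} a_k x^k = 2 + 1 x.
Matching coefficients:
 x^0: a_0 = 2
 x^1: a_1 - 3 a_0 = 1  =>  a_1 = 3*2 + 1 = 7
 x^k (k >= 2): a_k = 3 a_{k-1} - 1 a_{k-2}.
Iterating: a_2 = 19, a_3 = 50, a_4 = 131, a_5 = 343.
So the coefficient of x^5 is 343.

343


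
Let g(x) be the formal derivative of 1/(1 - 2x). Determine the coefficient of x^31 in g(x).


Differentiate termwise: d/dx sum_{k>=0} 2^k x^k = sum_{k>=1} k 2^k x^(k-1) = sum_{j>=0} (j+1) 2^(j+1) x^j.
Equivalently, d/dx [1/(1 - 2x)] = 2/(1 - 2x)^2.
For j = 31: 32 * 2^32 = 32 * 4294967296 = 137438953472.

137438953472


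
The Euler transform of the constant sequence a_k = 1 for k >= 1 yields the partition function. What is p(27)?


The Euler transform converts the sequence a_k = 1 into the number of integer partitions.
Using the recurrence or dynamic programming:
p(27) = 3010

3010


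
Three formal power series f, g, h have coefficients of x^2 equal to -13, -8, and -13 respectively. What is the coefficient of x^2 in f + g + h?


Series addition is componentwise:
-13 + -8 + -13
= -34

-34


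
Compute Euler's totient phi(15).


phi(n) counts integers in [1, n] coprime to n. Using the multiplicative formula phi(n) = n * prod_{p | n} (1 - 1/p):
15 = 3 * 5, so
phi(15) = 15 * (1 - 1/3) * (1 - 1/5) = 8.

8


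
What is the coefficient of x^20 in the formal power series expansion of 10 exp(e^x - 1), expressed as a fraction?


exp(e^x - 1) is the exponential generating function for the Bell numbers Bell_k: exp(e^x - 1) = sum_{k>=0} Bell_k x^k / k!.
So the coefficient of x^20 in 10 exp(e^x - 1) is 10 Bell_20 / 20!.
Computing: Bell_20 = 51724158235372 and 20! = 2432902008176640000, giving
10 * 51724158235372/2432902008176640000 = 263898766507/1241276534784000.

263898766507/1241276534784000


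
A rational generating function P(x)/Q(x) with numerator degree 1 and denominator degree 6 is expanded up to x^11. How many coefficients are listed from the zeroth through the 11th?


Expanding up to x^11 gives the coefficients for x^0, x^1, ..., x^11.
That is 11 + 1 = 12 coefficients in total.

12


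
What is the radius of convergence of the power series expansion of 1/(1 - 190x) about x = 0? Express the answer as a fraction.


Expanding 1/(1 - 190x) = sum_{k>=0} 190^k x^k, the series converges when |190x| < 1, i.e., |x| < 1/190.
So the radius of convergence is 1/190 = 1/190.

1/190


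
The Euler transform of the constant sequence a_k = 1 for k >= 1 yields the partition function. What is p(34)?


The Euler transform converts the sequence a_k = 1 into the number of integer partitions.
Using the recurrence or dynamic programming:
p(34) = 12310

12310


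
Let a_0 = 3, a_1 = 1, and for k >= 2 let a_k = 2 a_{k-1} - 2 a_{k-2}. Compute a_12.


Iterating the recurrence forward:
a_0 = 3
a_1 = 1
a_2 = 2*1 - 2*3 = -4
a_3 = 2*-4 - 2*1 = -10
a_4 = 2*-10 - 2*-4 = -12
a_5 = 2*-12 - 2*-10 = -4
a_6 = 2*-4 - 2*-12 = 16
a_7 = 2*16 - 2*-4 = 40
a_8 = 2*40 - 2*16 = 48
a_9 = 2*48 - 2*40 = 16
a_10 = 2*16 - 2*48 = -64
a_11 = 2*-64 - 2*16 = -160
a_12 = 2*-160 - 2*-64 = -192
So a_12 = -192.

-192


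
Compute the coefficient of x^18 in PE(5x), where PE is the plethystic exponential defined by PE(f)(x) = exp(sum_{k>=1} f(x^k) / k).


With f(x) = 5x, the exponent is sum_{k>=1} 5 x^k / k = 5 * (-ln(1 - x)). Exponentiating:
PE(5x) = exp(-5 ln(1 - x)) = 1/(1 - x)^5.
By the negative binomial expansion, [x^n] 1/(1 - x)^5 = C(n + 4, 4).
For n = 18: C(22, 4) = 7315.

7315


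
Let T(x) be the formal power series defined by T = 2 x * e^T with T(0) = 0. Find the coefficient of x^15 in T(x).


Apply the Lagrange inversion formula: if T = 2 x * phi(T) with phi(t) = e^t, then
[x^n] T = 2^n * (1/n) [t^(n-1)] phi(t)^n = 2^n * (1/n) [t^(n-1)] e^(n t) = 2^n * (1/n) * n^(n-1) / (n-1)! = 2^n * n^(n-1) / n!.
When c = 1 this is the Cayley count of rooted labeled trees on n vertices, divided by n!.
For n = 15: 2^15 * 15^14 / 15! = 32768 * 29192926025390625/1307674368000 = 5125781250000/7007.

5125781250000/7007


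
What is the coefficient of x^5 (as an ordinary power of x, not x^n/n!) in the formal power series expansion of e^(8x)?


The exponential series is e^y = sum_{k>=0} y^k / k!. Substituting y = 8x gives
e^(8x) = sum_{k>=0} 8^k x^k / k!.
So the coefficient of x^n is a^n/n! with a = 8, n = 5:
8^5 / 5! = 32768/120 = 4096/15

4096/15


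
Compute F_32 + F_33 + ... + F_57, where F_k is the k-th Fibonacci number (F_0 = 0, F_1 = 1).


Use the identity sum_{k=0}^{N} F_k = F_{N+2} - 1 (which follows from F_{k+2} - F_{k+1} = F_k). Then
sum_{k=32}^{57} F_k = (F_{59} - 1) - (F_{33} - 1) = F_{59} - F_{33}.
Computing: F_{59} = 956722026041, F_{33} = 3524578, so
Sum = 956722026041 - 3524578 = 956718501463.

956718501463


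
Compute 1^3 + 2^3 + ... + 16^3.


This power sum has a closed form given by Faulhaber's formula
sum_{k=1}^{m} k^p = (1 / (p + 1)) * sum_{j=0}^{p} C(p + 1, j) B_j m^(p + 1 - j),
but for small m direct computation is fastest:
1 + 8 + 27 + 64 + 125 + 216 + 343 + 512 + 729 + 1000 + 1331 + 1728 + 2197 + 2744 + 3375 + 4096 = 18496.

18496


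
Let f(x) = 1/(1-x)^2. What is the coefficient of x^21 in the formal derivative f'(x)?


Differentiate: d/dx [ 1/(1-x)^r ] = r / (1-x)^(r+1).
Here r = 2, so f'(x) = 2 / (1-x)^3.
The expansion of 1/(1-x)^(r+1) has coefficient of x^n equal to C(n+r, r).
So the coefficient of x^21 in f'(x) is
2 * C(23, 2) = 2 * 253 = 506

506


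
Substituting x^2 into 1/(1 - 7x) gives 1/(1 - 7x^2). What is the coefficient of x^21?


Since 1/(1 - 7x^2) only has even powers of x,
the coefficient of x^21 (odd) is 0.

0


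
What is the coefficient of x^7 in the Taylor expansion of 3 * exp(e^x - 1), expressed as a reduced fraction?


exp(e^x - 1) = sum_{k>=0} Bell_k x^k / k!, where Bell_k is the k-th Bell number.
So the coefficient of x^7 is 3 * Bell_7 / 7!.
Computing: Bell_7 = 877 and 7! = 5040, giving
3 * 877/5040 = 877/1680.

877/1680


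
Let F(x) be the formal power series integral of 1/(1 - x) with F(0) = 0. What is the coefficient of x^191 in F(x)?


1/(1 - x) = sum_{k>=0} x^k. Integrating termwise and using F(0) = 0 gives
F(x) = sum_{k>=0} x^(k+1) / (k+1) = sum_{m>=1} x^m / m = -ln(1 - x).
So the coefficient of x^191 is 1/191 = 1/191.

1/191


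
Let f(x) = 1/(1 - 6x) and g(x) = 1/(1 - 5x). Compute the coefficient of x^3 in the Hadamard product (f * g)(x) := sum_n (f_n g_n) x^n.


f has coefficients f_k = 6^k and g has coefficients g_k = 5^k, so the Hadamard product has coefficient (f*g)_k = 6^k * 5^k = 30^k.
For k = 3: 30^3 = 27000.

27000


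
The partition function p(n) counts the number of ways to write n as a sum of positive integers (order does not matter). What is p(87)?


Using the generating function prod_{k>=1} 1/(1-x^k), we compute p(87).
By dynamic programming over parts 1 through 87:
p(87) = 38887673

38887673


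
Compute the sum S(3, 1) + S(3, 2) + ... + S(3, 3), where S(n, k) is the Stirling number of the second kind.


By definition, S(n, k) counts partitions of an n-set into exactly k nonempty blocks.
Computing row n = 3 for k = 1..3:
S(3, k): 1, 3, 1
Sum = 5. (This equals Bell_3 since the sum runs over all k.)

5


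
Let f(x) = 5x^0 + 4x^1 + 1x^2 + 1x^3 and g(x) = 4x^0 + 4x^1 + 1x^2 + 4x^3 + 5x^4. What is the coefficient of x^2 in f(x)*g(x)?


Cauchy product at x^2:
5*1 + 4*4 + 1*4
= 25

25


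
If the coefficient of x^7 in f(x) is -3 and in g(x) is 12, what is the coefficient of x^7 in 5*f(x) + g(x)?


Scalar multiplication scales coefficients: 5 * -3 = -15.
Then add the g coefficient: -15 + 12
= -3

-3


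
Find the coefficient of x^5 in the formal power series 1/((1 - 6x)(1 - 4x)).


By partial fractions or Cauchy convolution:
The coefficient equals sum_{k=0}^{5} 6^k * 4^(5-k).
= 21280

21280


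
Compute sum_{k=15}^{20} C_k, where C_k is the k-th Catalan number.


C_15 through C_20: 9694845, 35357670, 129644790, 477638700, 1767263190, 6564120420
Sum = 9694845 + 35357670 + 129644790 + 477638700 + 1767263190 + 6564120420
= 8983719615

8983719615


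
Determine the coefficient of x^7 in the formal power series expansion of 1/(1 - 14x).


The geometric series identity gives 1/(1 - c x) = sum_{k>=0} c^k x^k, so the coefficient of x^k is c^k.
Here c = 14 and k = 7.
Computing: 14^7 = 105413504

105413504


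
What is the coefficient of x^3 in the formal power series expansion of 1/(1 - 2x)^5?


The general identity 1/(1 - c x)^r = sum_{k>=0} c^k C(k + r - 1, r - 1) x^k follows by substituting y = c x into 1/(1 - y)^r = sum_{k>=0} C(k + r - 1, r - 1) y^k.
For c = 2, r = 5, k = 3:
2^3 * C(7, 4) = 8 * 35 = 280.

280


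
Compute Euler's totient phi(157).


phi(n) counts integers in [1, n] coprime to n. Using the multiplicative formula phi(n) = n * prod_{p | n} (1 - 1/p):
157 = 157, so
phi(157) = 157 * (1 - 1/157) = 156.

156


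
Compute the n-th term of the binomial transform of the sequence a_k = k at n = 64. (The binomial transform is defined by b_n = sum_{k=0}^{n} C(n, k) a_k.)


With a_k = k, b_n = sum_{k=0}^{n} C(n, k) k. Using k * C(n, k) = n * C(n-1, k-1) gives b_n = n * sum_{k>=1} C(n-1, k-1) = n * 2^(n-1).
For n = 64: 64 * 2^63 = 64 * 9223372036854775808 = 590295810358705651712.

590295810358705651712


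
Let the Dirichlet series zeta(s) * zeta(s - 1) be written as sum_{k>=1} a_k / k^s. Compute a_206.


Convolution gives a_k = sum_{d | k} d * 1 = sum_{d | k} d = sigma(k), the sum of positive divisors of k.
For k = 206, the divisors are 1, 2, 103, 206, so
sigma(206) = 1 + 2 + 103 + 206 = 312.

312


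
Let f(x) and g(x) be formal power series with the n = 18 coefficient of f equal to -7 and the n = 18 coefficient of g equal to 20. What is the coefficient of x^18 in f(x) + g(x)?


Addition of formal power series is termwise.
The coefficient of x^18 in f + g = -7 + 20
= 13

13


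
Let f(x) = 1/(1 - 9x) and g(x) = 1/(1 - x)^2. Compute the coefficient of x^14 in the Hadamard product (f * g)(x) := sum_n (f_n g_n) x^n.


f has coefficients f_k = 9^k. For g = 1/(1 - x)^2 the coefficient is g_k = C(k + 1, 1) = k + 1. The Hadamard coefficient is (f * g)_k = 9^k * (k + 1).
For k = 14: 9^14 * 15 = 22876792454961 * 15 = 343151886824415.

343151886824415


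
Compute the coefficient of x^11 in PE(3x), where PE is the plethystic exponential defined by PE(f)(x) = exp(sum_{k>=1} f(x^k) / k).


With f(x) = 3x, the exponent is sum_{k>=1} 3 x^k / k = 3 * (-ln(1 - x)). Exponentiating:
PE(3x) = exp(-3 ln(1 - x)) = 1/(1 - x)^3.
By the negative binomial expansion, [x^n] 1/(1 - x)^3 = C(n + 2, 2).
For n = 11: C(13, 2) = 78.

78


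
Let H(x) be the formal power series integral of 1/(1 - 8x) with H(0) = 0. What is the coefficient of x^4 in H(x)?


1/(1 - 8x) = sum_{k>=0} 8^k x^k. Integrating termwise with H(0) = 0:
H(x) = sum_{k>=0} 8^k x^(k+1) / (k+1) = sum_{m>=1} 8^(m-1) x^m / m.
For m = 4: 8^3/4 = 512/4 = 128.

128


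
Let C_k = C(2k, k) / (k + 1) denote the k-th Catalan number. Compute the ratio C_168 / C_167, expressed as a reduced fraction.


Using C_k = (2k)! / (k! (k+1)!), the ratio C_{k+1}/C_k simplifies to
C_{k+1}/C_k = [(2k+2)! / ((k+1)! (k+2)!)] * [k! (k+1)! / (2k)!]
 = (2k+2)(2k+1) / ((k+1)(k+2)) = 2(2k+1) / (k+2).
For k = 167: 2(2*167 + 1) / (167 + 2) = 670/169 = 670/169.

670/169


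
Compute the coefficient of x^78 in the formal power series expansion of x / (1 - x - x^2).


Let f(x) = sum_{k>=0} a_k x^k. Multiplying f(x) * (1 - x - x^2) = x and matching coefficients gives a_0 = 0, a_1 = 1, and a_k = a_{k-1} + a_{k-2} for k >= 2. These are the Fibonacci numbers F_k.
Iterating from F_0 = 0, F_1 = 1:
F_0=0, F_1=1, F_2=1, F_3=2, F_4=3, F_5=5, F_6=8, F_7=13, F_8=21, F_9=34, ...
F_78 = 8944394323791464.

8944394323791464


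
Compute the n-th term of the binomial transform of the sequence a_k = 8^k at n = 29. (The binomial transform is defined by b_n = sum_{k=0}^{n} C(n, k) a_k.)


With a_k = 8^k, b_n = sum_{k=0}^{n} C(n, k) 8^k = (1 + 8)^n by the binomial theorem.
For n = 29: (1 + 8)^29 = 9^29 = 4710128697246244834921603689.

4710128697246244834921603689


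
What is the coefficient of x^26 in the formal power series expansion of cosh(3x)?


The Maclaurin series is cosh(t) = sum_{m>=0} t^(2m) / (2m)!, so substituting t = 3x, only even powers of x are nonzero, with coefficient of x^(2m) equal to 3^(2m) / (2m)!.
For x^26 the coefficient is 3^26/26! = 2541865828329/403291461126605635584000000 = 43046721/6829776306569216000000.

43046721/6829776306569216000000


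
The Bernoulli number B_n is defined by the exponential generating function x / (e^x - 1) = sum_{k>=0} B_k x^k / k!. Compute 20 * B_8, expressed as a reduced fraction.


Bernoulli numbers can also be computed recursively via B_0 = 1 and sum_{j=0}^{m} C(m+1, j) B_j = 0 for m >= 1. Odd-index Bernoulli numbers vanish for k >= 3.
Computing B_8 = -1/30, so 20 * B_8 = 20 * -1/30 = -2/3.

-2/3


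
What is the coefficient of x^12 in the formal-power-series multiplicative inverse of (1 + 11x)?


The inverse is 1/(1 + 11x). Apply the geometric identity 1/(1 - y) = sum_{k>=0} y^k with y = -11x:
1/(1 + 11x) = sum_{k>=0} (-11)^k x^k.
So the coefficient of x^12 is (-11)^12 = 3138428376721.

3138428376721
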